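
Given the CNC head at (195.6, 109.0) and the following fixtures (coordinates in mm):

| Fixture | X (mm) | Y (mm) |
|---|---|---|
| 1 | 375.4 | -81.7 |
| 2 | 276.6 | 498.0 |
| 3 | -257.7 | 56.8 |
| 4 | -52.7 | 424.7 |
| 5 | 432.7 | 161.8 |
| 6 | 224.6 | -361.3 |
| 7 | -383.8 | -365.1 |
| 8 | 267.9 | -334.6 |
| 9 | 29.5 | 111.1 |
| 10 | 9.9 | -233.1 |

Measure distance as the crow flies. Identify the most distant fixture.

7

Distances from (195.6, 109.0):
1: 262.1 mm
2: 397.3 mm
3: 456.3 mm
4: 401.6 mm
5: 242.9 mm
6: 471.2 mm
7: 748.6 mm
8: 449.5 mm
9: 166.1 mm
10: 389.3 mm
Maximum: 7 at 748.6 mm.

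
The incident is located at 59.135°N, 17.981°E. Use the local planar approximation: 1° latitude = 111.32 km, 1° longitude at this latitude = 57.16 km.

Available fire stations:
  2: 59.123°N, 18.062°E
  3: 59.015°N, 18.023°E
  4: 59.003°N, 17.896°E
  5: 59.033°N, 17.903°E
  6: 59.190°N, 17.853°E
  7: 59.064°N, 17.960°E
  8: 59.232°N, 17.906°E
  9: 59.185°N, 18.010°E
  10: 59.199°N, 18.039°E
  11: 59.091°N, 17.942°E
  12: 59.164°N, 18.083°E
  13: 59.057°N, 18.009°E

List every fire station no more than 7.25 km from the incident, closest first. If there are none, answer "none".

2, 11, 9, 12

Distances from 59.135°N, 17.981°E:
2: 4.819 km
3: 13.572 km
4: 15.477 km
5: 12.199 km
6: 9.540 km
7: 7.994 km
8: 11.618 km
9: 5.808 km
10: 7.858 km
11: 5.382 km
12: 6.664 km
13: 8.829 km
Threshold 7.25 km: 2 (4.819 km), 11 (5.382 km), 9 (5.808 km), 12 (6.664 km) are within range.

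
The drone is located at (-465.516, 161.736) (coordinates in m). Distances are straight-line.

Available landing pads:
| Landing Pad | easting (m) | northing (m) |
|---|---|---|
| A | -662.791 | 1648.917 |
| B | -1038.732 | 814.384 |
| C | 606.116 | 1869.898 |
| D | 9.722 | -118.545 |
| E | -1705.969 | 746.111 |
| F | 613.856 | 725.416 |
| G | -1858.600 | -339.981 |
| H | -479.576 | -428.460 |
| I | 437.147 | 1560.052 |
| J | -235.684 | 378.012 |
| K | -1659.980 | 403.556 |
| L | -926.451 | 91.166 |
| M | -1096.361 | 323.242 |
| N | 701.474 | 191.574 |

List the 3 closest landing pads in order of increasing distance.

J, L, D

Distances from (-465.516, 161.736):
A: √((-197.275)² + (1487.181)²) = √(38917.42563 + 2211707.32676) = 1500.208 m
B: √((-573.216)² + (652.648)²) = √(328576.58266 + 425949.41190) = 868.635 m
C: √((1071.632)² + (1708.162)²) = √(1148395.14342 + 2917817.41824) = 2016.485 m
D: √((475.238)² + (-280.281)²) = √(225851.15664 + 78557.43896) = 551.732 m
E: √((-1240.453)² + (584.375)²) = √(1538723.64521 + 341494.14062) = 1371.210 m
F: √((1079.372)² + (563.680)²) = √(1165043.91438 + 317735.14240) = 1217.694 m
G: √((-1393.084)² + (-501.717)²) = √(1940683.03106 + 251719.94809) = 1480.677 m
H: √((-14.060)² + (-590.196)²) = √(197.68360 + 348331.31842) = 590.363 m
I: √((902.663)² + (1398.316)²) = √(814800.49157 + 1955287.63586) = 1664.358 m
J: √((229.832)² + (216.276)²) = √(52822.74822 + 46775.30818) = 315.592 m
K: √((-1194.464)² + (241.820)²) = √(1426744.24730 + 58476.91240) = 1218.697 m
L: √((-460.935)² + (-70.570)²) = √(212461.07422 + 4980.12490) = 466.306 m
M: √((-630.845)² + (161.506)²) = √(397965.41403 + 26084.18804) = 651.191 m
N: √((1166.990)² + (29.838)²) = √(1361865.66010 + 890.30624) = 1167.371 m
Sorted: J (315.592 m) < L (466.306 m) < D (551.732 m) < H (590.363 m) < M (651.191 m) < …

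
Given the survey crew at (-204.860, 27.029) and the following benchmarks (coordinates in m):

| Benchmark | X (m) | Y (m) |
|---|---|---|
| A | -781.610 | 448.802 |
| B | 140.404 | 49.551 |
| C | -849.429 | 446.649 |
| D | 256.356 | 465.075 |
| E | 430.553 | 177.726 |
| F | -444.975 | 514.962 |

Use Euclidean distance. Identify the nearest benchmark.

Distances from (-204.860, 27.029):
A: 714.516 m
B: 345.998 m
C: 769.123 m
D: 636.085 m
E: 653.038 m
F: 543.814 m
Minimum: B at 345.998 m.

B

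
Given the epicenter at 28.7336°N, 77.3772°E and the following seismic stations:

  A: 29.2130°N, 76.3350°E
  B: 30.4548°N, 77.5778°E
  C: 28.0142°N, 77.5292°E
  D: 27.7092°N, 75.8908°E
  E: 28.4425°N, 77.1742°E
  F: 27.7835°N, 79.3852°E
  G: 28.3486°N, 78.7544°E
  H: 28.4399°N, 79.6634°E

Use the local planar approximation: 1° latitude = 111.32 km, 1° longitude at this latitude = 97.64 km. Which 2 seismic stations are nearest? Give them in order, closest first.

E, C

Distances from 28.7336°N, 77.3772°E:
A: √((0.4794·111.32)² + (-1.0422·97.64)²) = √(2848.016196 + 10355.180636) = 114.9052 km
B: √((1.7212·111.32)² + (0.2006·97.64)²) = √(36712.086685 + 383.634273) = 192.6025 km
C: √((-0.7194·111.32)² + (0.1520·97.64)²) = √(6413.384270 + 220.263592) = 81.4472 km
D: √((-1.0244·111.32)² + (-1.4864·97.64)²) = √(13004.256735 + 21063.325289) = 184.5741 km
E: √((-0.2911·111.32)² + (-0.2030·97.64)²) = √(1050.100357 + 392.868870) = 37.9864 km
F: √((-0.9501·111.32)² + (2.0080·97.64)²) = √(11186.263147 + 38439.962776) = 222.7694 km
G: √((-0.3850·111.32)² + (1.3772·97.64)²) = √(1836.825307 + 18082.129264) = 141.1345 km
H: √((-0.2937·111.32)² + (2.2862·97.64)²) = √(1068.942362 + 49829.207759) = 225.6062 km
Sorted: E (37.9864 km) < C (81.4472 km) < A (114.9052 km) < G (141.1345 km) < …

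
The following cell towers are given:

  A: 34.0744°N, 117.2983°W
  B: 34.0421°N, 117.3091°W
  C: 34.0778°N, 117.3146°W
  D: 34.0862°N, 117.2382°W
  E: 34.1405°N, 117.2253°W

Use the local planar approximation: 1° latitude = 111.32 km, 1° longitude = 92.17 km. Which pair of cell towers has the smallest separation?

Pairwise distances:
A–B: √((-0.0323·111.32)² + (-0.0108·92.17)²) = √(12.928598 + 0.990893) = 3.7309 km
A–C: √((0.0034·111.32)² + (-0.0163·92.17)²) = √(0.143253 + 2.257119) = 1.5493 km
A–D: √((0.0118·111.32)² + (0.0601·92.17)²) = √(1.725482 + 30.685141) = 5.6930 km
A–E: √((0.0661·111.32)² + (0.0730·92.17)²) = √(54.143872 + 45.271501) = 9.9707 km
B–C: √((0.0357·111.32)² + (-0.0055·92.17)²) = √(15.793662 + 0.256983) = 4.0063 km
B–D: √((0.0441·111.32)² + (0.0709·92.17)²) = √(24.100362 + 42.704304) = 8.1734 km
B–E: √((0.0984·111.32)² + (0.0838·92.17)²) = √(119.987662 + 59.657797) = 13.4032 km
C–D: √((0.0084·111.32)² + (0.0764·92.17)²) = √(0.874390 + 49.586778) = 7.1036 km
C–E: √((0.0627·111.32)² + (0.0893·92.17)²) = √(48.717105 + 67.745756) = 10.7918 km
D–E: √((0.0543·111.32)² + (0.0129·92.17)²) = √(36.538108 + 1.413704) = 6.1605 km
Closest pair: A–C at 1.5493 km.

A and C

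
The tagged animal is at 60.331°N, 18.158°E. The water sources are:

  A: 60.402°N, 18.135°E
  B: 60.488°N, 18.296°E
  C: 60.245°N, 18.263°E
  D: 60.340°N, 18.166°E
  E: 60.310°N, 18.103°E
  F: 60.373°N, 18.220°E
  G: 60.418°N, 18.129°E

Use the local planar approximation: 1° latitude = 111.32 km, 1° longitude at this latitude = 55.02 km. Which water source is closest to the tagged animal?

D

Distances from 60.331°N, 18.158°E:
A: 8.004 km
B: 19.055 km
C: 11.182 km
D: 1.094 km
E: 3.824 km
F: 5.788 km
G: 9.815 km
Minimum: D at 1.094 km.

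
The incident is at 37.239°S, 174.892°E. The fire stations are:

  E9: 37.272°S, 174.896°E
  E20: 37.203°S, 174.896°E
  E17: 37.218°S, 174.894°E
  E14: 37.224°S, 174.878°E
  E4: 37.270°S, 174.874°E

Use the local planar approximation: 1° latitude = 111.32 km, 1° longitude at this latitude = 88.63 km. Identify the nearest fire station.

Distances from 37.239°S, 174.892°E:
E9: √((-0.033·111.32)² + (0.004·88.63)²) = √(13.49504 + 0.12568) = 3.691 km
E20: √((0.036·111.32)² + (0.004·88.63)²) = √(16.06022 + 0.12568) = 4.023 km
E17: √((0.021·111.32)² + (0.002·88.63)²) = √(5.46493 + 0.03142) = 2.344 km
E14: √((0.015·111.32)² + (-0.014·88.63)²) = √(2.78823 + 1.53963) = 2.080 km
E4: √((-0.031·111.32)² + (-0.018·88.63)²) = √(11.90885 + 2.54511) = 3.802 km
Minimum: E14 at 2.080 km.

E14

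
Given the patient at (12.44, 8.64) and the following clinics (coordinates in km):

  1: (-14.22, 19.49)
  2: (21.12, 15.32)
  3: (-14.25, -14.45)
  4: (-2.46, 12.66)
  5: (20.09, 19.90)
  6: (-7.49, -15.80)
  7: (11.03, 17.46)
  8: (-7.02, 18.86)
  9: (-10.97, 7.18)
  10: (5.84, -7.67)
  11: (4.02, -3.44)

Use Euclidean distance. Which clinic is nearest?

7

Distances from (12.44, 8.64):
1: √((-26.66)² + (10.85)²) = √(710.7556 + 117.7225) = 28.78 km
2: √((8.68)² + (6.68)²) = √(75.3424 + 44.6224) = 10.95 km
3: √((-26.69)² + (-23.09)²) = √(712.3561 + 533.1481) = 35.29 km
4: √((-14.90)² + (4.02)²) = √(222.0100 + 16.1604) = 15.43 km
5: √((7.65)² + (11.26)²) = √(58.5225 + 126.7876) = 13.61 km
6: √((-19.93)² + (-24.44)²) = √(397.2049 + 597.3136) = 31.54 km
7: √((-1.41)² + (8.82)²) = √(1.9881 + 77.7924) = 8.93 km
8: √((-19.46)² + (10.22)²) = √(378.6916 + 104.4484) = 21.98 km
9: √((-23.41)² + (-1.46)²) = √(548.0281 + 2.1316) = 23.46 km
10: √((-6.60)² + (-16.31)²) = √(43.5600 + 266.0161) = 17.59 km
11: √((-8.42)² + (-12.08)²) = √(70.8964 + 145.9264) = 14.72 km
Minimum: 7 at 8.93 km.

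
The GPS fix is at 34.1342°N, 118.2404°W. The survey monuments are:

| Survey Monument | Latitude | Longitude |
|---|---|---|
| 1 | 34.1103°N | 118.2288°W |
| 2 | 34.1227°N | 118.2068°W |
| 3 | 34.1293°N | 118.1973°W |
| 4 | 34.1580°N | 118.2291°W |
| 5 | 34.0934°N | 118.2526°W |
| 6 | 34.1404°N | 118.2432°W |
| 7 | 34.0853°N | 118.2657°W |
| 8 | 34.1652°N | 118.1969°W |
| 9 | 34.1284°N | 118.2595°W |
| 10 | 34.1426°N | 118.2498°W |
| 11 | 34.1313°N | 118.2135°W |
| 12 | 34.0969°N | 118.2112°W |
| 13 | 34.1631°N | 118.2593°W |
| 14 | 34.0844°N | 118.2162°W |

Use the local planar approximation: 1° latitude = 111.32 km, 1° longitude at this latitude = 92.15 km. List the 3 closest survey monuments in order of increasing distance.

Distances from 34.1342°N, 118.2404°W:
1: 2.8673 km
2: 3.3505 km
3: 4.0089 km
4: 2.8467 km
5: 4.6789 km
6: 0.7368 km
7: 5.9218 km
8: 5.2893 km
9: 1.8748 km
10: 1.2746 km
11: 2.4998 km
12: 4.9479 km
13: 3.6583 km
14: 5.9755 km
Sorted: 6 (0.7368 km) < 10 (1.2746 km) < 9 (1.8748 km) < 11 (2.4998 km) < 4 (2.8467 km) < …

6, 10, 9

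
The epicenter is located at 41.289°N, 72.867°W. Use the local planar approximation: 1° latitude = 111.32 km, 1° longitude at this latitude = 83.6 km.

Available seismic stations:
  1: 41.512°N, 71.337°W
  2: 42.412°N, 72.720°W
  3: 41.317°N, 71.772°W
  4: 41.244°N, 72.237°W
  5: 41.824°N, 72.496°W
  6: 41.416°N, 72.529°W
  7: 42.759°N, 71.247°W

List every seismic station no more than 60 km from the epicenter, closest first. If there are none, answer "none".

Distances from 41.289°N, 72.867°W:
1: √((0.223·111.32)² + (1.530·83.6)²) = √(616.24885 + 16360.45646) = 130.295 km
2: √((1.123·111.32)² + (0.147·83.6)²) = √(15628.09015 + 151.02444) = 125.615 km
3: √((0.028·111.32)² + (1.095·83.6)²) = √(9.71544 + 8379.93776) = 91.595 km
4: √((-0.045·111.32)² + (0.630·83.6)²) = √(25.09409 + 2773.91822) = 52.906 km
5: √((0.535·111.32)² + (0.371·83.6)²) = √(3546.94096 + 961.96744) = 67.148 km
6: √((0.127·111.32)² + (0.338·83.6)²) = √(199.87286 + 798.44675) = 31.596 km
7: √((1.470·111.32)² + (1.620·83.6)²) = √(26778.18051 + 18341.82662) = 212.415 km
Threshold 60 km: 6 (31.596 km), 4 (52.906 km) are within range.

6, 4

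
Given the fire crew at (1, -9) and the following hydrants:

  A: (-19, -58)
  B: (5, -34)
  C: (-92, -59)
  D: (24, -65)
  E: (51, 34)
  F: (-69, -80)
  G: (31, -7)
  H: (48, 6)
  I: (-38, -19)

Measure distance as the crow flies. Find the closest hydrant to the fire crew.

Distances from (1, -9):
A: √((-20)² + (-49)²) = √(400.000 + 2401.000) = 52.9
B: √((4)² + (-25)²) = √(16.000 + 625.000) = 25.3
C: √((-93)² + (-50)²) = √(8649.000 + 2500.000) = 105.6
D: √((23)² + (-56)²) = √(529.000 + 3136.000) = 60.5
E: √((50)² + (43)²) = √(2500.000 + 1849.000) = 65.9
F: √((-70)² + (-71)²) = √(4900.000 + 5041.000) = 99.7
G: √((30)² + (2)²) = √(900.000 + 4.000) = 30.1
H: √((47)² + (15)²) = √(2209.000 + 225.000) = 49.3
I: √((-39)² + (-10)²) = √(1521.000 + 100.000) = 40.3
Minimum: B at 25.3.

B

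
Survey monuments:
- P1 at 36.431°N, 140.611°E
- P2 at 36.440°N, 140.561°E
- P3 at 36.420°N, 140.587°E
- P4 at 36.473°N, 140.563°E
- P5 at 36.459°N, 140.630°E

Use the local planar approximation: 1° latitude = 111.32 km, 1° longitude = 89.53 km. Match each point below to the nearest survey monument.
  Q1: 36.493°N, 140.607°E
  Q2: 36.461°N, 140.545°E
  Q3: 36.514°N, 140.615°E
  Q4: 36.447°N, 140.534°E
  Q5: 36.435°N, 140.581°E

Q1→P5; Q2→P4; Q3→P5; Q4→P2; Q5→P3

Q1 at 36.493°N, 140.607°E:
  P1: 6.911 km
  P2: 7.195 km
  P3: 8.321 km
  P4: 4.525 km
  P5: 4.309 km
  → nearest: P5 (4.309 km)
Q2 at 36.461°N, 140.545°E:
  P1: 6.787 km
  P2: 2.742 km
  P3: 5.914 km
  P4: 2.093 km
  P5: 7.613 km
  → nearest: P4 (2.093 km)
Q3 at 36.514°N, 140.615°E:
  P1: 9.246 km
  P2: 9.552 km
  P3: 10.760 km
  P4: 6.520 km
  P5: 6.268 km
  → nearest: P5 (6.268 km)
Q4 at 36.447°N, 140.534°E:
  P1: 7.120 km
  P2: 2.540 km
  P3: 5.617 km
  P4: 3.888 km
  P5: 8.698 km
  → nearest: P2 (2.540 km)
Q5 at 36.435°N, 140.581°E:
  P1: 2.723 km
  P2: 1.875 km
  P3: 1.754 km
  P4: 4.527 km
  P5: 5.136 km
  → nearest: P3 (1.754 km)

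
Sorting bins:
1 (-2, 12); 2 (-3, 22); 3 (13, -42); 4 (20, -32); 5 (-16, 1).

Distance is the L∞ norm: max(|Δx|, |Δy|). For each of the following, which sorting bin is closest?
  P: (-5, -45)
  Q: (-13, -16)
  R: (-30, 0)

P→3; Q→5; R→5

P at (-5, -45):
  1: 57
  2: 67
  3: 18
  4: 25
  5: 46
  → nearest: 3 (18)
Q at (-13, -16):
  1: 28
  2: 38
  3: 26
  4: 33
  5: 17
  → nearest: 5 (17)
R at (-30, 0):
  1: 28
  2: 27
  3: 43
  4: 50
  5: 14
  → nearest: 5 (14)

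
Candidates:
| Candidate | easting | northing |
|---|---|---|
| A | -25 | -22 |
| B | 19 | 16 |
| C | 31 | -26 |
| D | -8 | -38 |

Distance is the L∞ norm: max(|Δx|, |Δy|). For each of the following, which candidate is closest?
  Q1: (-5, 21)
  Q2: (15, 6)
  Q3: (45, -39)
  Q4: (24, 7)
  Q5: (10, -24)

Q1 at (-5, 21):
  A: max(|-20|, |-43|) = 43
  B: max(|24|, |-5|) = 24
  C: max(|36|, |-47|) = 47
  D: max(|-3|, |-59|) = 59
  → nearest: B (24)
Q2 at (15, 6):
  A: max(|-40|, |-28|) = 40
  B: max(|4|, |10|) = 10
  C: max(|16|, |-32|) = 32
  D: max(|-23|, |-44|) = 44
  → nearest: B (10)
Q3 at (45, -39):
  A: max(|-70|, |17|) = 70
  B: max(|-26|, |55|) = 55
  C: max(|-14|, |13|) = 14
  D: max(|-53|, |1|) = 53
  → nearest: C (14)
Q4 at (24, 7):
  A: max(|-49|, |-29|) = 49
  B: max(|-5|, |9|) = 9
  C: max(|7|, |-33|) = 33
  D: max(|-32|, |-45|) = 45
  → nearest: B (9)
Q5 at (10, -24):
  A: max(|-35|, |2|) = 35
  B: max(|9|, |40|) = 40
  C: max(|21|, |-2|) = 21
  D: max(|-18|, |-14|) = 18
  → nearest: D (18)

Q1→B; Q2→B; Q3→C; Q4→B; Q5→D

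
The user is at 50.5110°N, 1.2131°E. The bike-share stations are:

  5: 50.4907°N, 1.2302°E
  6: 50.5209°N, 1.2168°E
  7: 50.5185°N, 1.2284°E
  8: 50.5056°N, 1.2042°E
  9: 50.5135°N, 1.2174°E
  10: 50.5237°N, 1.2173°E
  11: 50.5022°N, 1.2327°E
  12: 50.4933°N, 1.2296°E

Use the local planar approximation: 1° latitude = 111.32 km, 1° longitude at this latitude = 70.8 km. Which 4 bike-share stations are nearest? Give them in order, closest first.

9, 8, 6, 7

Distances from 50.5110°N, 1.2131°E:
5: 2.5637 km
6: 1.1328 km
7: 1.3677 km
8: 0.8709 km
9: 0.4125 km
10: 1.4447 km
11: 1.6986 km
12: 2.2906 km
Sorted: 9 (0.4125 km) < 8 (0.8709 km) < 6 (1.1328 km) < 7 (1.3677 km) < 10 (1.4447 km) < 11 (1.6986 km) < …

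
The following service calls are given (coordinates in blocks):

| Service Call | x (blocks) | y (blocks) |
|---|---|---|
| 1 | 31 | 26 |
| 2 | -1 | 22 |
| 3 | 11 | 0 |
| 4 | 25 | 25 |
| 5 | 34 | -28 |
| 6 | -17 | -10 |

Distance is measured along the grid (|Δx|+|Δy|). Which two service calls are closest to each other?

1 and 4

Pairwise distances:
1–2: 36 blocks
1–3: 46 blocks
1–4: 7 blocks
1–5: 57 blocks
1–6: 84 blocks
2–3: 34 blocks
2–4: 29 blocks
2–5: 85 blocks
2–6: 48 blocks
3–4: 39 blocks
3–5: 51 blocks
3–6: 38 blocks
4–5: 62 blocks
4–6: 77 blocks
5–6: 69 blocks
Closest pair: 1–4 at 7 blocks.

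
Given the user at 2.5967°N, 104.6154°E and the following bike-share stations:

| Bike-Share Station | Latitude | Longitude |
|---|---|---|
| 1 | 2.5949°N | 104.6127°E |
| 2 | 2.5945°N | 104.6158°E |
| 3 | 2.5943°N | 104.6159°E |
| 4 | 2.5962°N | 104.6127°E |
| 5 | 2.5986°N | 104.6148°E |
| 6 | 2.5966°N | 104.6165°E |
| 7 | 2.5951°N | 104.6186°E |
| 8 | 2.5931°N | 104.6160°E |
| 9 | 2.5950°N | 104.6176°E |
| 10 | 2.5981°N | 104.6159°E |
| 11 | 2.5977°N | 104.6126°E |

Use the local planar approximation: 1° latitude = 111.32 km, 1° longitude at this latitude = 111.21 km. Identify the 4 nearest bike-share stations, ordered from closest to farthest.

Distances from 2.5967°N, 104.6154°E:
1: √((-0.0018·111.32)² + (-0.0027·111.21)²) = √(0.040151 + 0.090160) = 0.3610 km
2: √((-0.0022·111.32)² + (0.0004·111.21)²) = √(0.059978 + 0.001979) = 0.2489 km
3: √((-0.0024·111.32)² + (0.0005·111.21)²) = √(0.071379 + 0.003092) = 0.2729 km
4: √((-0.0005·111.32)² + (-0.0027·111.21)²) = √(0.003098 + 0.090160) = 0.3054 km
5: √((0.0019·111.32)² + (-0.0006·111.21)²) = √(0.044736 + 0.004452) = 0.2218 km
6: √((-0.0001·111.32)² + (0.0011·111.21)²) = √(0.000124 + 0.014965) = 0.1228 km
7: √((-0.0016·111.32)² + (0.0032·111.21)²) = √(0.031724 + 0.126645) = 0.3980 km
8: √((-0.0036·111.32)² + (0.0006·111.21)²) = √(0.160602 + 0.004452) = 0.4063 km
9: √((-0.0017·111.32)² + (0.0022·111.21)²) = √(0.035813 + 0.059859) = 0.3093 km
10: √((0.0014·111.32)² + (0.0005·111.21)²) = √(0.024289 + 0.003092) = 0.1655 km
11: √((0.0010·111.32)² + (-0.0028·111.21)²) = √(0.012392 + 0.096962) = 0.3307 km
Sorted: 6 (0.1228 km) < 10 (0.1655 km) < 5 (0.2218 km) < 2 (0.2489 km) < 3 (0.2729 km) < 4 (0.3054 km) < …

6, 10, 5, 2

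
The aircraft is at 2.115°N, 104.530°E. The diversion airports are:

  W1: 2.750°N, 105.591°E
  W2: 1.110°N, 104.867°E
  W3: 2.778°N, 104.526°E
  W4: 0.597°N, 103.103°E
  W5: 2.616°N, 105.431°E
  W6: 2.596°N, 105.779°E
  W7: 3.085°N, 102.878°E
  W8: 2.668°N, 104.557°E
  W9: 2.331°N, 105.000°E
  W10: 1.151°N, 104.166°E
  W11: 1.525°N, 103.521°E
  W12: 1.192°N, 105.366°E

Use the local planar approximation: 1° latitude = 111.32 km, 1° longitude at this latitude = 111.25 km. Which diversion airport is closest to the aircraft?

Distances from 2.115°N, 104.530°E:
W1: 137.584 km
W2: 117.991 km
W3: 73.807 km
W4: 231.858 km
W5: 114.707 km
W6: 148.911 km
W7: 213.159 km
W8: 61.633 km
W9: 57.551 km
W10: 114.699 km
W11: 130.054 km
W12: 138.590 km
Minimum: W9 at 57.551 km.

W9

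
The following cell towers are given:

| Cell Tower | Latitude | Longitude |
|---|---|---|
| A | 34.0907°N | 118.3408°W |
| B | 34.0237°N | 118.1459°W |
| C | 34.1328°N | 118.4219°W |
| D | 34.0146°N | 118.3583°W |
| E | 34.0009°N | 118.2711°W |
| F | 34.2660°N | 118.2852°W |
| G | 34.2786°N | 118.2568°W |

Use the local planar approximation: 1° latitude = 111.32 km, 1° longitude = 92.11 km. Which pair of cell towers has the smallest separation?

Pairwise distances:
A–B: 19.4399 km
A–C: 8.8185 km
A–D: 8.6234 km
A–E: 11.8806 km
A–F: 20.1752 km
A–G: 22.3022 km
B–C: 28.1744 km
B–D: 19.5904 km
B–E: 11.8082 km
B–F: 29.8692 km
B–G: 30.1581 km
C–D: 14.4032 km
C–E: 20.2121 km
C–F: 19.4527 km
C–G: 22.2417 km
D–E: 8.1755 km
D–F: 28.7844 km
D–G: 30.8397 km
E–F: 29.5395 km
E–G: 30.9416 km
F–G: 2.9682 km
Closest pair: F–G at 2.9682 km.

F and G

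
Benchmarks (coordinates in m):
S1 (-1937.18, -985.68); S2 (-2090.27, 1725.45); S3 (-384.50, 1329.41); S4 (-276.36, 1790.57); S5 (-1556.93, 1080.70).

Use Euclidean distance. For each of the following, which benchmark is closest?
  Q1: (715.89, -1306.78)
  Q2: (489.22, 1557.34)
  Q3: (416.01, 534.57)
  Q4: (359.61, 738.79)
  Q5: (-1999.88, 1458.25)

Q1→S1; Q2→S4; Q3→S3; Q4→S3; Q5→S2

Q1 at (715.89, -1306.78):
  S1: √((-2653.07)² + (321.10)²) = √(7038780.4249 + 103105.2100) = 2672.43 m
  S2: √((-2806.16)² + (3032.23)²) = √(7874533.9456 + 9194418.7729) = 4131.46 m
  S3: √((-1100.39)² + (2636.19)²) = √(1210858.1521 + 6949497.7161) = 2856.63 m
  S4: √((-992.25)² + (3097.35)²) = √(984560.0625 + 9593577.0225) = 3252.40 m
  S5: √((-2272.82)² + (2387.48)²) = √(5165710.7524 + 5700060.7504) = 3296.33 m
  → nearest: S1 (2672.43 m)
Q2 at (489.22, 1557.34):
  S1: √((-2426.40)² + (-2543.02)²) = √(5887416.9600 + 6466950.7204) = 3514.88 m
  S2: √((-2579.49)² + (168.11)²) = √(6653768.6601 + 28260.9721) = 2584.96 m
  S3: √((-873.72)² + (-227.93)²) = √(763386.6384 + 51952.0849) = 902.96 m
  S4: √((-765.58)² + (233.23)²) = √(586112.7364 + 54396.2329) = 800.32 m
  S5: √((-2046.15)² + (-476.64)²) = √(4186729.8225 + 227185.6896) = 2100.93 m
  → nearest: S4 (800.32 m)
Q3 at (416.01, 534.57):
  S1: √((-2353.19)² + (-1520.25)²) = √(5537503.1761 + 2311160.0625) = 2801.55 m
  S2: √((-2506.28)² + (1190.88)²) = √(6281439.4384 + 1418195.1744) = 2774.82 m
  S3: √((-800.51)² + (794.84)²) = √(640816.2601 + 631770.6256) = 1128.09 m
  S4: √((-692.37)² + (1256.00)²) = √(479376.2169 + 1577536.0000) = 1434.19 m
  S5: √((-1972.94)² + (546.13)²) = √(3892492.2436 + 298257.9769) = 2047.13 m
  → nearest: S3 (1128.09 m)
Q4 at (359.61, 738.79):
  S1: √((-2296.79)² + (-1724.47)²) = √(5275244.3041 + 2973796.7809) = 2872.11 m
  S2: √((-2449.88)² + (986.66)²) = √(6001912.0144 + 973497.9556) = 2641.10 m
  S3: √((-744.11)² + (590.62)²) = √(553699.6921 + 348831.9844) = 950.02 m
  S4: √((-635.97)² + (1051.78)²) = √(404457.8409 + 1106241.1684) = 1229.10 m
  S5: √((-1916.54)² + (341.91)²) = √(3673125.5716 + 116902.4481) = 1946.80 m
  → nearest: S3 (950.02 m)
Q5 at (-1999.88, 1458.25):
  S1: √((62.70)² + (-2443.93)²) = √(3931.2900 + 5972793.8449) = 2444.73 m
  S2: √((-90.39)² + (267.20)²) = √(8170.3521 + 71395.8400) = 282.07 m
  S3: √((1615.38)² + (-128.84)²) = √(2609452.5444 + 16599.7456) = 1620.51 m
  S4: √((1723.52)² + (332.32)²) = √(2970521.1904 + 110436.5824) = 1755.27 m
  S5: √((442.95)² + (-377.55)²) = √(196204.7025 + 142544.0025) = 582.02 m
  → nearest: S2 (282.07 m)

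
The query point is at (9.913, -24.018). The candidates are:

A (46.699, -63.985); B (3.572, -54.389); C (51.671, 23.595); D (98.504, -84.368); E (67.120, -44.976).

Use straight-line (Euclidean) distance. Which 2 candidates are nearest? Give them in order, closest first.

B, A

Distances from (9.913, -24.018):
A: 54.319
B: 31.026
C: 63.330
D: 107.194
E: 60.925
Sorted: B (31.026) < A (54.319) < E (60.925) < C (63.330) < …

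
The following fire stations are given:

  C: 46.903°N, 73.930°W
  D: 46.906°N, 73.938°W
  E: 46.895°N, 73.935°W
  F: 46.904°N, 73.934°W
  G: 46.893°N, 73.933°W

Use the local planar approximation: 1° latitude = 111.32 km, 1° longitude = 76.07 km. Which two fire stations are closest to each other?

E and G

Pairwise distances:
C–D: √((0.003·111.32)² + (-0.008·76.07)²) = √(0.11153 + 0.37035) = 0.694 km
C–E: √((-0.008·111.32)² + (-0.005·76.07)²) = √(0.79310 + 0.14467) = 0.968 km
C–F: √((0.001·111.32)² + (-0.004·76.07)²) = √(0.01239 + 0.09259) = 0.324 km
C–G: √((-0.010·111.32)² + (-0.003·76.07)²) = √(1.23921 + 0.05208) = 1.136 km
D–E: √((-0.011·111.32)² + (0.003·76.07)²) = √(1.49945 + 0.05208) = 1.246 km
D–F: √((-0.002·111.32)² + (0.004·76.07)²) = √(0.04957 + 0.09259) = 0.377 km
D–G: √((-0.013·111.32)² + (0.005·76.07)²) = √(2.09427 + 0.14467) = 1.496 km
E–F: √((0.009·111.32)² + (0.001·76.07)²) = √(1.00376 + 0.00579) = 1.005 km
E–G: √((-0.002·111.32)² + (0.002·76.07)²) = √(0.04957 + 0.02315) = 0.270 km
F–G: √((-0.011·111.32)² + (0.001·76.07)²) = √(1.49945 + 0.00579) = 1.227 km
Closest pair: E–G at 0.270 km.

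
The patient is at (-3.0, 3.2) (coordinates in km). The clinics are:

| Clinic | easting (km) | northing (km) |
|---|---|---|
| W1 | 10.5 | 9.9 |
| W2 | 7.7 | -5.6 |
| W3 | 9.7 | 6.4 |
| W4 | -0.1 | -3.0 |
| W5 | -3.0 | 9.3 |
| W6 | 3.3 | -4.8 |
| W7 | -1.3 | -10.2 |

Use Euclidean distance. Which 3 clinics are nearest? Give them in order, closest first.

Distances from (-3.0, 3.2):
W1: √((13.5)² + (6.7)²) = √(182.250 + 44.890) = 15.1 km
W2: √((10.7)² + (-8.8)²) = √(114.490 + 77.440) = 13.9 km
W3: √((12.7)² + (3.2)²) = √(161.290 + 10.240) = 13.1 km
W4: √((2.9)² + (-6.2)²) = √(8.410 + 38.440) = 6.8 km
W5: √((0.0)² + (6.1)²) = √(0.000 + 37.210) = 6.1 km
W6: √((6.3)² + (-8.0)²) = √(39.690 + 64.000) = 10.2 km
W7: √((1.7)² + (-13.4)²) = √(2.890 + 179.560) = 13.5 km
Sorted: W5 (6.1 km) < W4 (6.8 km) < W6 (10.2 km) < W3 (13.1 km) < W7 (13.5 km) < …

W5, W4, W6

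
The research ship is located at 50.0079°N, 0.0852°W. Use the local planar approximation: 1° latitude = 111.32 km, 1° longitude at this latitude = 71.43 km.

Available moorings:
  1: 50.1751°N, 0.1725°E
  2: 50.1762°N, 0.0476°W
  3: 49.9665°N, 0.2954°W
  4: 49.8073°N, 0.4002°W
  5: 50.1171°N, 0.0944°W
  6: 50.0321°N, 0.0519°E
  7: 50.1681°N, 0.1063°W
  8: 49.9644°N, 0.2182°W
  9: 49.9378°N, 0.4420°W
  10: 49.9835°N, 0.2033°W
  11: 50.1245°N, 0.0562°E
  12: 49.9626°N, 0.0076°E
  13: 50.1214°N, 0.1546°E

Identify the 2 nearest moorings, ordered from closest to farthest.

Distances from 50.0079°N, 0.0852°W:
1: 26.1776 km
2: 18.9267 km
3: 15.7060 km
4: 31.7007 km
5: 12.1739 km
6: 10.1568 km
7: 17.8970 km
8: 10.6631 km
9: 26.6541 km
10: 8.8624 km
11: 16.4466 km
12: 8.3288 km
13: 21.2847 km
Sorted: 12 (8.3288 km) < 10 (8.8624 km) < 6 (10.1568 km) < 8 (10.6631 km) < …

12, 10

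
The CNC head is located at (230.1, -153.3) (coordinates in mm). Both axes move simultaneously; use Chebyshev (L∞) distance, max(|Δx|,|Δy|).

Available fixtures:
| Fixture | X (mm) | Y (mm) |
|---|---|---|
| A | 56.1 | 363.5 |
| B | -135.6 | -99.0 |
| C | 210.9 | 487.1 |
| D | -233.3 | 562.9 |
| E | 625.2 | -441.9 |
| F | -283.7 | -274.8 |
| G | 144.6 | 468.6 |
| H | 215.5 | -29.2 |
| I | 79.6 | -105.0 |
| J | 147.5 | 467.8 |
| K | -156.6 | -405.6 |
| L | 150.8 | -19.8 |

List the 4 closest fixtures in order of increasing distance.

Distances from (230.1, -153.3):
A: 516.8 mm
B: 365.7 mm
C: 640.4 mm
D: 716.2 mm
E: 395.1 mm
F: 513.8 mm
G: 621.9 mm
H: 124.1 mm
I: 150.5 mm
J: 621.1 mm
K: 386.7 mm
L: 133.5 mm
Sorted: H (124.1 mm) < L (133.5 mm) < I (150.5 mm) < B (365.7 mm) < K (386.7 mm) < E (395.1 mm) < …

H, L, I, B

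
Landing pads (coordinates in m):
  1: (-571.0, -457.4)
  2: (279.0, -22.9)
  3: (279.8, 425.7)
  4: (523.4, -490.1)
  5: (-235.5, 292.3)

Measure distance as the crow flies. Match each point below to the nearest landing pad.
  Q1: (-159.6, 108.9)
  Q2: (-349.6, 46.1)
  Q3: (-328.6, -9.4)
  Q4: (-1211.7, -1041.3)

Q1→5; Q2→5; Q3→5; Q4→1

Q1 at (-159.6, 108.9):
  1: 700.0 m
  2: 458.0 m
  3: 541.7 m
  4: 908.5 m
  5: 198.5 m
  → nearest: 5 (198.5 m)
Q2 at (-349.6, 46.1):
  1: 550.0 m
  2: 632.4 m
  3: 735.0 m
  4: 1024.5 m
  5: 271.4 m
  → nearest: 5 (271.4 m)
Q3 at (-328.6, -9.4):
  1: 509.4 m
  2: 607.7 m
  3: 748.0 m
  4: 978.3 m
  5: 315.7 m
  → nearest: 5 (315.7 m)
Q4 at (-1211.7, -1041.3):
  1: 866.9 m
  2: 1805.4 m
  3: 2092.0 m
  4: 1820.5 m
  5: 1652.7 m
  → nearest: 1 (866.9 m)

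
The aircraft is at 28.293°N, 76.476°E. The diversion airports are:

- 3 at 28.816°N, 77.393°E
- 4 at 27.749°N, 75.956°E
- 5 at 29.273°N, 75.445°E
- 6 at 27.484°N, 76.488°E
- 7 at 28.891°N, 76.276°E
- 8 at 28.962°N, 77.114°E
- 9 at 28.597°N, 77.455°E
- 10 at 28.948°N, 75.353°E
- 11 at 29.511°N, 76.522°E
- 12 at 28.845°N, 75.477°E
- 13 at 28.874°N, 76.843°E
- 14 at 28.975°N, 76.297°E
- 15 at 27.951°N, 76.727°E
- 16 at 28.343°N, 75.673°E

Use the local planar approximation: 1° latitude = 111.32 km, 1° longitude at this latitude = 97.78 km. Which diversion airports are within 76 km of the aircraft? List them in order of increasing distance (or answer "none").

15, 7, 13

Distances from 28.293°N, 76.476°E:
3: 106.908 km
4: 79.073 km
5: 148.541 km
6: 90.066 km
7: 69.382 km
8: 97.149 km
9: 101.532 km
10: 131.811 km
11: 135.662 km
12: 115.403 km
13: 73.965 km
14: 77.912 km
15: 45.297 km
16: 78.714 km
Threshold 76 km: 15 (45.297 km), 7 (69.382 km), 13 (73.965 km) are within range.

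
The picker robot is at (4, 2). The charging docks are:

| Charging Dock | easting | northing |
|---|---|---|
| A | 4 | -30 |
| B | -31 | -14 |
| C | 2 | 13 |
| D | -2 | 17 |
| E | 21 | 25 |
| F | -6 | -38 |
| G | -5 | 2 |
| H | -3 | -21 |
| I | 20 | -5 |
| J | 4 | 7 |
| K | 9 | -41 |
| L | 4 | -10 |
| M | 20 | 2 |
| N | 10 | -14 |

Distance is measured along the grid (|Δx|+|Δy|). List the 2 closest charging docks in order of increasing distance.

J, G

Distances from (4, 2):
A: |0| + |-32| = 0 + 32 = 32
B: |-35| + |-16| = 35 + 16 = 51
C: |-2| + |11| = 2 + 11 = 13
D: |-6| + |15| = 6 + 15 = 21
E: |17| + |23| = 17 + 23 = 40
F: |-10| + |-40| = 10 + 40 = 50
G: |-9| + |0| = 9 + 0 = 9
H: |-7| + |-23| = 7 + 23 = 30
I: |16| + |-7| = 16 + 7 = 23
J: |0| + |5| = 0 + 5 = 5
K: |5| + |-43| = 5 + 43 = 48
L: |0| + |-12| = 0 + 12 = 12
M: |16| + |0| = 16 + 0 = 16
N: |6| + |-16| = 6 + 16 = 22
Sorted: J (5) < G (9) < L (12) < C (13) < …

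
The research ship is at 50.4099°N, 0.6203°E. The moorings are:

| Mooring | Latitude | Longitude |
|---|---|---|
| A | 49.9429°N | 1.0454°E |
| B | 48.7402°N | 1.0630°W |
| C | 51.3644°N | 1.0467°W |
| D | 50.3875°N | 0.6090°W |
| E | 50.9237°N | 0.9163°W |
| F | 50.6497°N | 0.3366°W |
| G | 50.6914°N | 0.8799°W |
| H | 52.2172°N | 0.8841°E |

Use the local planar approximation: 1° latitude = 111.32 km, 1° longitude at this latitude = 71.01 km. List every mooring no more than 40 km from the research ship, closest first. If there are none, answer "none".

none

Distances from 50.4099°N, 0.6203°E:
A: 60.1149 km
B: 220.9881 km
C: 159.0674 km
D: 87.3282 km
E: 123.1960 km
F: 73.0050 km
G: 111.0426 km
H: 202.0588 km
Threshold 40 km: none within range.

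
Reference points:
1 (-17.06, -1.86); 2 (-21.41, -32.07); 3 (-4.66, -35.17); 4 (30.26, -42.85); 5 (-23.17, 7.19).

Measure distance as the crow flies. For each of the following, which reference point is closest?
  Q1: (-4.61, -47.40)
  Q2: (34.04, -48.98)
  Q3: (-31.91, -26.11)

Q1→3; Q2→4; Q3→2

Q1 at (-4.61, -47.40):
  1: √((-12.45)² + (45.54)²) = √(155.0025 + 2073.8916) = 47.21
  2: √((-16.80)² + (15.33)²) = √(282.2400 + 235.0089) = 22.74
  3: √((-0.05)² + (12.23)²) = √(0.0025 + 149.5729) = 12.23
  4: √((34.87)² + (4.55)²) = √(1215.9169 + 20.7025) = 35.17
  5: √((-18.56)² + (54.59)²) = √(344.4736 + 2980.0681) = 57.66
  → nearest: 3 (12.23)
Q2 at (34.04, -48.98):
  1: √((-51.10)² + (47.12)²) = √(2611.2100 + 2220.2944) = 69.51
  2: √((-55.45)² + (16.91)²) = √(3074.7025 + 285.9481) = 57.97
  3: √((-38.70)² + (13.81)²) = √(1497.6900 + 190.7161) = 41.09
  4: √((-3.78)² + (6.13)²) = √(14.2884 + 37.5769) = 7.20
  5: √((-57.21)² + (56.17)²) = √(3272.9841 + 3155.0689) = 80.18
  → nearest: 4 (7.20)
Q3 at (-31.91, -26.11):
  1: √((14.85)² + (24.25)²) = √(220.5225 + 588.0625) = 28.44
  2: √((10.50)² + (-5.96)²) = √(110.2500 + 35.5216) = 12.07
  3: √((27.25)² + (-9.06)²) = √(742.5625 + 82.0836) = 28.72
  4: √((62.17)² + (-16.74)²) = √(3865.1089 + 280.2276) = 64.38
  5: √((8.74)² + (33.30)²) = √(76.3876 + 1108.8900) = 34.43
  → nearest: 2 (12.07)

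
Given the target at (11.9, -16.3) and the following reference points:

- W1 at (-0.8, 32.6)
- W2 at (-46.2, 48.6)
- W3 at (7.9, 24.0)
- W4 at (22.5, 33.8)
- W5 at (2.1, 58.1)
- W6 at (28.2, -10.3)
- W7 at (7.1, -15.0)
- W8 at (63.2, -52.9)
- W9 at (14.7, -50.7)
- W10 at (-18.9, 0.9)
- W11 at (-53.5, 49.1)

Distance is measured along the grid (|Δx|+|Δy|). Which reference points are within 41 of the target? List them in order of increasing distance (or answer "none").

Distances from (11.9, -16.3):
W1: 61.6
W2: 123.0
W3: 44.3
W4: 60.7
W5: 84.2
W6: 22.3
W7: 6.1
W8: 87.9
W9: 37.2
W10: 48.0
W11: 130.8
Threshold 41: W7 (6.1), W6 (22.3), W9 (37.2) are within range.

W7, W6, W9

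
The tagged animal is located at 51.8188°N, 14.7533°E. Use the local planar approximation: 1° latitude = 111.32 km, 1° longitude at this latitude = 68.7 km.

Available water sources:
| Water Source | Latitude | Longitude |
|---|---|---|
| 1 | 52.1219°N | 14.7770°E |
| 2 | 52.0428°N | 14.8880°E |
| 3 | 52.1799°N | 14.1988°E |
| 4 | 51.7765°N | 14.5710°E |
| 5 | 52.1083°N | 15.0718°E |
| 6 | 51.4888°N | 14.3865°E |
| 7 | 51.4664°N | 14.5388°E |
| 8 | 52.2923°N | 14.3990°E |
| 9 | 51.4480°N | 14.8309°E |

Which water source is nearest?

Distances from 51.8188°N, 14.7533°E:
1: √((0.3031·111.32)² + (0.0237·68.7)²) = √(1138.461289 + 2.651003) = 33.7804 km
2: √((0.2240·111.32)² + (0.1347·68.7)²) = √(621.788137 + 85.634480) = 26.5974 km
3: √((0.3611·111.32)² + (-0.5545·68.7)²) = √(1615.851226 + 1451.164264) = 55.3806 km
4: √((-0.0423·111.32)² + (-0.1823·68.7)²) = √(22.173136 + 156.850826) = 13.3800 km
5: √((0.2895·111.32)² + (0.3185·68.7)²) = √(1038.588553 + 478.775973) = 38.9534 km
6: √((-0.3300·111.32)² + (-0.3668·68.7)²) = √(1349.504307 + 634.997665) = 44.5477 km
7: √((-0.3524·111.32)² + (-0.2145·68.7)²) = √(1538.927622 + 217.154117) = 41.9056 km
8: √((0.4735·111.32)² + (-0.3543·68.7)²) = √(2778.346208 + 592.455559) = 58.0586 km
9: √((-0.3708·111.32)² + (0.0776·68.7)²) = √(1703.828374 + 28.420840) = 41.6203 km
Minimum: 4 at 13.3800 km.

4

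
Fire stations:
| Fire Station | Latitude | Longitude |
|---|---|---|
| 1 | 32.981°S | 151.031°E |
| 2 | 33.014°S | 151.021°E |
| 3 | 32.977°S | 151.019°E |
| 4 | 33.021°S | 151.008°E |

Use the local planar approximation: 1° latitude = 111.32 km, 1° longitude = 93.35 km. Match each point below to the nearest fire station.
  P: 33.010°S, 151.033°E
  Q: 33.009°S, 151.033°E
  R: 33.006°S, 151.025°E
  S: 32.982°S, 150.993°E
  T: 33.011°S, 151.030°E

P at 33.010°S, 151.033°E:
  1: 3.234 km
  2: 1.205 km
  3: 3.899 km
  4: 2.635 km
  → nearest: 2 (1.205 km)
Q at 33.009°S, 151.033°E:
  1: 3.123 km
  2: 1.251 km
  3: 3.794 km
  4: 2.689 km
  → nearest: 2 (1.251 km)
R at 33.006°S, 151.025°E:
  1: 2.839 km
  2: 0.966 km
  3: 3.277 km
  4: 2.304 km
  → nearest: 2 (0.966 km)
S at 32.982°S, 150.993°E:
  1: 3.549 km
  2: 4.418 km
  3: 2.490 km
  4: 4.562 km
  → nearest: 3 (2.490 km)
T at 33.011°S, 151.030°E:
  1: 3.341 km
  2: 0.904 km
  3: 3.922 km
  4: 2.336 km
  → nearest: 2 (0.904 km)

P→2; Q→2; R→2; S→3; T→2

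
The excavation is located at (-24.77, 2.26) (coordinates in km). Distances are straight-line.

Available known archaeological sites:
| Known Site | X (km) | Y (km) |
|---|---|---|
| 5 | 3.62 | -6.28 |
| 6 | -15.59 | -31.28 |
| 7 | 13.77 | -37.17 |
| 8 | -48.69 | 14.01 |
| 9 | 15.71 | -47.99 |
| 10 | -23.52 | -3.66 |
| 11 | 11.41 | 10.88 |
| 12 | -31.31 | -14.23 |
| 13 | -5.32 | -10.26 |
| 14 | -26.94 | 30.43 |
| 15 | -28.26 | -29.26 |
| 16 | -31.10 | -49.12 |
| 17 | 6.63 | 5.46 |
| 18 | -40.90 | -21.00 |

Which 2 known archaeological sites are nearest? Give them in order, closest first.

Distances from (-24.77, 2.26):
5: √((28.39)² + (-8.54)²) = √(805.9921 + 72.9316) = 29.65 km
6: √((9.18)² + (-33.54)²) = √(84.2724 + 1124.9316) = 34.77 km
7: √((38.54)² + (-39.43)²) = √(1485.3316 + 1554.7249) = 55.14 km
8: √((-23.92)² + (11.75)²) = √(572.1664 + 138.0625) = 26.65 km
9: √((40.48)² + (-50.25)²) = √(1638.6304 + 2525.0625) = 64.53 km
10: √((1.25)² + (-5.92)²) = √(1.5625 + 35.0464) = 6.05 km
11: √((36.18)² + (8.62)²) = √(1308.9924 + 74.3044) = 37.19 km
12: √((-6.54)² + (-16.49)²) = √(42.7716 + 271.9201) = 17.74 km
13: √((19.45)² + (-12.52)²) = √(378.3025 + 156.7504) = 23.13 km
14: √((-2.17)² + (28.17)²) = √(4.7089 + 793.5489) = 28.25 km
15: √((-3.49)² + (-31.52)²) = √(12.1801 + 993.5104) = 31.71 km
16: √((-6.33)² + (-51.38)²) = √(40.0689 + 2639.9044) = 51.77 km
17: √((31.40)² + (3.20)²) = √(985.9600 + 10.2400) = 31.56 km
18: √((-16.13)² + (-23.26)²) = √(260.1769 + 541.0276) = 28.31 km
Sorted: 10 (6.05 km) < 12 (17.74 km) < 13 (23.13 km) < 8 (26.65 km) < …

10, 12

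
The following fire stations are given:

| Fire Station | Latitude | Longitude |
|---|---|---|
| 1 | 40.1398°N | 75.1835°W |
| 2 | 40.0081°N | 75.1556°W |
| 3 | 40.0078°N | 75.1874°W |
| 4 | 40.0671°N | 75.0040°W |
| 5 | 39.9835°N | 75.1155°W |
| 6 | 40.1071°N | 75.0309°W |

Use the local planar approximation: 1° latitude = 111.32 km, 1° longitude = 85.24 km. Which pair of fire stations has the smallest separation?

Pairwise distances:
1–2: 14.8525 km
1–3: 14.6980 km
1–4: 17.3091 km
1–5: 18.3394 km
1–6: 13.5074 km
2–3: 2.7108 km
2–4: 14.4957 km
2–5: 4.3798 km
2–6: 15.3114 km
3–4: 16.9696 km
3–5: 6.6992 km
3–6: 17.3248 km
4–5: 13.3018 km
4–6: 5.0085 km
5–6: 15.5344 km
Closest pair: 2–3 at 2.7108 km.

2 and 3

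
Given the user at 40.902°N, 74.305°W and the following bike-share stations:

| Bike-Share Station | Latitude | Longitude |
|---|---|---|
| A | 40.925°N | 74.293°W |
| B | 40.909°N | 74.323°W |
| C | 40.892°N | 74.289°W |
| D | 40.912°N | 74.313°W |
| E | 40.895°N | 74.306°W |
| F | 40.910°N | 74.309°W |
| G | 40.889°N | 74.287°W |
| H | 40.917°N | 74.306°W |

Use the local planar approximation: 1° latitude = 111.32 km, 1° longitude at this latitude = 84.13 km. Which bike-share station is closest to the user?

Distances from 40.902°N, 74.305°W:
A: 2.752 km
B: 1.703 km
C: 1.747 km
D: 1.301 km
E: 0.784 km
F: 0.952 km
G: 2.095 km
H: 1.672 km
Minimum: E at 0.784 km.

E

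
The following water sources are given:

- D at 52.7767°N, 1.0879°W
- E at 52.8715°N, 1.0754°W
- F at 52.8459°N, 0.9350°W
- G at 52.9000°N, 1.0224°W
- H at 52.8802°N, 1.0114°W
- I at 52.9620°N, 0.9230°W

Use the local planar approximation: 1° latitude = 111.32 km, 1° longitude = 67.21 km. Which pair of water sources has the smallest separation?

Pairwise distances:
G–H: 2.3248 km
E–H: 4.4091 km
E–G: 4.7701 km
F–H: 6.3989 km
F–G: 8.4128 km
G–I: 9.6056 km
E–F: 9.8572 km
D–E: 10.5865 km
H–I: 10.8728 km
D–H: 12.6168 km
D–F: 12.8431 km
F–I: 12.9494 km
E–I: 14.3670 km
D–G: 14.4144 km
D–I: 23.4164 km
Closest pair: G–H at 2.3248 km.

G and H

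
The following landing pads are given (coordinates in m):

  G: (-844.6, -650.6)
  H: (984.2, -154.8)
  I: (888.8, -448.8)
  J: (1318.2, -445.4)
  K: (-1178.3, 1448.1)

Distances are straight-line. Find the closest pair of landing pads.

Pairwise distances:
G–H: √((1828.8)² + (495.8)²) = √(3344509.440 + 245817.640) = 1894.8 m
G–I: √((1733.4)² + (201.8)²) = √(3004675.560 + 40723.240) = 1745.1 m
G–J: √((2162.8)² + (205.2)²) = √(4677703.840 + 42107.040) = 2172.5 m
G–K: √((-333.7)² + (2098.7)²) = √(111355.690 + 4404541.690) = 2125.1 m
H–I: √((-95.4)² + (-294.0)²) = √(9101.160 + 86436.000) = 309.1 m
H–J: √((334.0)² + (-290.6)²) = √(111556.000 + 84448.360) = 442.7 m
H–K: √((-2162.5)² + (1602.9)²) = √(4676406.250 + 2569288.410) = 2691.8 m
I–J: √((429.4)² + (3.4)²) = √(184384.360 + 11.560) = 429.4 m
I–K: √((-2067.1)² + (1896.9)²) = √(4272902.410 + 3598229.610) = 2805.6 m
J–K: √((-2496.5)² + (1893.5)²) = √(6232512.250 + 3585342.250) = 3133.3 m
Closest pair: H–I at 309.1 m.

H and I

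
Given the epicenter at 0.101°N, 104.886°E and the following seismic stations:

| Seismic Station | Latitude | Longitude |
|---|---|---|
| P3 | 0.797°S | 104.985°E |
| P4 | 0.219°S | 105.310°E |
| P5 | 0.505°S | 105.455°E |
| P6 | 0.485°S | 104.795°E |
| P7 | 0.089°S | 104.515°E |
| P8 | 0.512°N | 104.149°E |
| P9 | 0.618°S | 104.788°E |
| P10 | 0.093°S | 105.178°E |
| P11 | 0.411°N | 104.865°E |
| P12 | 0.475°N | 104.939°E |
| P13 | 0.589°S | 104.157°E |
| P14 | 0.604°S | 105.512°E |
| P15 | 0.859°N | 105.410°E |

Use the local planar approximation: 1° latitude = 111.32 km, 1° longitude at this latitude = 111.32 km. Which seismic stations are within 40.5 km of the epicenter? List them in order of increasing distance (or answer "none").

Distances from 0.101°N, 104.886°E:
P3: √((-0.898·111.32)² + (0.099·111.32)²) = √(9993.07320 + 121.45539) = 100.571 km
P4: √((-0.320·111.32)² + (0.424·111.32)²) = √(1268.95538 + 2227.80979) = 59.133 km
P5: √((-0.606·111.32)² + (0.569·111.32)²) = √(4550.84081 + 4012.09242) = 92.536 km
P6: √((-0.586·111.32)² + (-0.091·111.32)²) = √(4255.41213 + 102.61933) = 66.015 km
P7: √((-0.190·111.32)² + (-0.371·111.32)²) = √(447.35634 + 1705.66687) = 46.401 km
P8: √((0.411·111.32)² + (-0.737·111.32)²) = √(2093.29309 + 6731.02760) = 93.938 km
P9: √((-0.719·111.32)² + (-0.098·111.32)²) = √(6406.25433 + 119.01414) = 80.779 km
P10: √((-0.194·111.32)² + (0.292·111.32)²) = √(466.39067 + 1056.60363) = 39.026 km
P11: √((0.310·111.32)² + (-0.021·111.32)²) = √(1190.88488 + 5.46493) = 34.588 km
P12: √((0.374·111.32)² + (0.053·111.32)²) = √(1733.36331 + 34.80953) = 42.050 km
P13: √((-0.690·111.32)² + (-0.729·111.32)²) = √(5899.89900 + 6585.69255) = 111.739 km
P14: √((-0.705·111.32)² + (0.626·111.32)²) = √(6159.20458 + 4856.18320) = 104.954 km
P15: √((0.758·111.32)² + (0.524·111.32)²) = √(7120.07891 + 3402.58489) = 102.580 km
Threshold 40.5 km: P11 (34.588 km), P10 (39.026 km) are within range.

P11, P10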